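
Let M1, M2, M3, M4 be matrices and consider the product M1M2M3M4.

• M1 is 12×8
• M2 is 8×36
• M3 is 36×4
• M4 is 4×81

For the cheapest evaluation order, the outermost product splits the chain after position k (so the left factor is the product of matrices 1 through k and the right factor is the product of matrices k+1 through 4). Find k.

3

Adjacent pairs: M1M2 = 12·8·36 = 3456; M2M3 = 8·36·4 = 1152; M3M4 = 36·4·81 = 11664.
Length 3: M1..M3: k=1: 0+1152+12·8·4=1536; k=2: 3456+0+12·36·4=5184 → min 1536 | M2..M4: k=2: 0+11664+8·36·81=34992; k=3: 1152+0+8·4·81=3744 → min 3744.
Top-level splits: k=1: (M1..M1)·(M2..M4) → 0+3744+12·8·81 = 11520; k=2: (M1..M2)·(M3..M4) → 3456+11664+12·36·81 = 50112; k=3: (M1..M3)·(M4..M4) → 1536+0+12·4·81 = 5424.
Best split is after M3, i.e. k = 3.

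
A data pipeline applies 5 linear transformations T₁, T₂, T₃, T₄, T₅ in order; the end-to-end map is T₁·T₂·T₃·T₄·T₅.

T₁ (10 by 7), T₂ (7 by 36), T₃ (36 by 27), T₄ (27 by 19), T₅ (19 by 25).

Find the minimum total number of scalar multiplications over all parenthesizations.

Adjacent pairs: T₁T₂ = 10·7·36 = 2520; T₂T₃ = 7·36·27 = 6804; T₃T₄ = 36·27·19 = 18468; T₄T₅ = 27·19·25 = 12825.
Length 3: T₁..T₃: k=1: 0+6804+10·7·27=8694; k=2: 2520+0+10·36·27=12240 → min 8694 | T₂..T₄: k=2: 0+18468+7·36·19=23256; k=3: 6804+0+7·27·19=10395 → min 10395 | T₃..T₅: k=3: 0+12825+36·27·25=37125; k=4: 18468+0+36·19·25=35568 → min 35568.
Length 4: T₁..T₄: k=1: 0+10395+10·7·19=11725; k=2: 2520+18468+10·36·19=27828; k=3: 8694+0+10·27·19=13824 → min 11725 | T₂..T₅: k=2: 0+35568+7·36·25=41868; k=3: 6804+12825+7·27·25=24354; k=4: 10395+0+7·19·25=13720 → min 13720.
Length 5: T₁..T₅: k=1: 0+13720+10·7·25=15470; k=2: 2520+35568+10·36·25=47088; k=3: 8694+12825+10·27·25=28269; k=4: 11725+0+10·19·25=16475 → min 15470.
Optimal order: (T₁·(((T₂·T₃)·T₄)·T₅)) with cost 15470.

15470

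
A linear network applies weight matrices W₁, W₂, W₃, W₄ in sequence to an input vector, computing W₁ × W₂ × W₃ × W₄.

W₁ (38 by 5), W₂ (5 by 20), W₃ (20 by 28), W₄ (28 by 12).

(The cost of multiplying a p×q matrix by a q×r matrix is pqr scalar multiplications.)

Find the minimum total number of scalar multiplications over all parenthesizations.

6760

Adjacent pairs: W₁W₂ = 38·5·20 = 3800; W₂W₃ = 5·20·28 = 2800; W₃W₄ = 20·28·12 = 6720.
Length 3: W₁..W₃: k=1: 0+2800+38·5·28=8120; k=2: 3800+0+38·20·28=25080 → min 8120 | W₂..W₄: k=2: 0+6720+5·20·12=7920; k=3: 2800+0+5·28·12=4480 → min 4480.
Length 4: W₁..W₄: k=1: 0+4480+38·5·12=6760; k=2: 3800+6720+38·20·12=19640; k=3: 8120+0+38·28·12=20888 → min 6760.
Optimal order: (W₁ × ((W₂ × W₃) × W₄)) with cost 6760.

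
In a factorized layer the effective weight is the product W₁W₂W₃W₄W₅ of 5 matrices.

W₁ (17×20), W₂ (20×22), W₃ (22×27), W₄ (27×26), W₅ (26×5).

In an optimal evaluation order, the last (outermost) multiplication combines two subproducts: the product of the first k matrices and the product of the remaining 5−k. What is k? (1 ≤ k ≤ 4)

Adjacent pairs: W₁W₂ = 17·20·22 = 7480; W₂W₃ = 20·22·27 = 11880; W₃W₄ = 22·27·26 = 15444; W₄W₅ = 27·26·5 = 3510.
Length 3: W₁..W₃: k=1: 0+11880+17·20·27=21060; k=2: 7480+0+17·22·27=17578 → min 17578 | W₂..W₄: k=2: 0+15444+20·22·26=26884; k=3: 11880+0+20·27·26=25920 → min 25920 | W₃..W₅: k=3: 0+3510+22·27·5=6480; k=4: 15444+0+22·26·5=18304 → min 6480.
Length 4: W₁..W₄: k=1: 0+25920+17·20·26=34760; k=2: 7480+15444+17·22·26=32648; k=3: 17578+0+17·27·26=29512 → min 29512 | W₂..W₅: k=2: 0+6480+20·22·5=8680; k=3: 11880+3510+20·27·5=18090; k=4: 25920+0+20·26·5=28520 → min 8680.
Top-level splits: k=1: (W₁..W₁)·(W₂..W₅) → 0+8680+17·20·5 = 10380; k=2: (W₁..W₂)·(W₃..W₅) → 7480+6480+17·22·5 = 15830; k=3: (W₁..W₃)·(W₄..W₅) → 17578+3510+17·27·5 = 23383; k=4: (W₁..W₄)·(W₅..W₅) → 29512+0+17·26·5 = 31722.
Best split is after W₁, i.e. k = 1.

1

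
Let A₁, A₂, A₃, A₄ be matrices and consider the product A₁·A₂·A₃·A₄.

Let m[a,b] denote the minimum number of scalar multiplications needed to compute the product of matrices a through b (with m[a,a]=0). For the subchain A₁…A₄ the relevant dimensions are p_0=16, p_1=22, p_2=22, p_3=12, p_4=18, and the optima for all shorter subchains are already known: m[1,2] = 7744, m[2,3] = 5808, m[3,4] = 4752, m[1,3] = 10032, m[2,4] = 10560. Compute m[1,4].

13488

m[1,4] = min over k∈[1,3] of m[1,k]+m[k+1,4]+p_{0}·p_k·p_{4}.
k=1: 0 + 10560 + 16·22·18 = 16896; k=2: 7744 + 4752 + 16·22·18 = 18832; k=3: 10032 + 0 + 16·12·18 = 13488.
Minimum: 13488 at k=3.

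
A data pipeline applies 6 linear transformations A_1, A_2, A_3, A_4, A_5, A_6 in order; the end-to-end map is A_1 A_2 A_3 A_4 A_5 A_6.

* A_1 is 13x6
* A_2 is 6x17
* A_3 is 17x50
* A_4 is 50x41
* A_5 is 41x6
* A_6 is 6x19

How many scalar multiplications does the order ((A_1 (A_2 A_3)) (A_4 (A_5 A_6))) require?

(A_2 A_3): 6×17 by 17×50 → 6×50, cost 6·17·50 = 5100
(A_1 (A_2 A_3)): 13×6 by 6×50 → 13×50, cost 13·6·50 = 3900; cumulative 9000
(A_5 A_6): 41×6 by 6×19 → 41×19, cost 41·6·19 = 4674
(A_4 (A_5 A_6)): 50×41 by 41×19 → 50×19, cost 50·41·19 = 38950; cumulative 43624
((A_1 (A_2 A_3)) (A_4 (A_5 A_6))): 13×50 by 50×19 → 13×19, cost 13·50·19 = 12350; cumulative 64974
Total: 64974 scalar multiplications.

64974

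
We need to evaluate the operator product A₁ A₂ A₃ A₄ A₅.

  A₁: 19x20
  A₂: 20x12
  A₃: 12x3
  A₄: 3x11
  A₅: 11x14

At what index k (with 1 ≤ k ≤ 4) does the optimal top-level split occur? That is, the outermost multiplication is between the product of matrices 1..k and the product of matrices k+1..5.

Adjacent pairs: A₁A₂ = 19·20·12 = 4560; A₂A₃ = 20·12·3 = 720; A₃A₄ = 12·3·11 = 396; A₄A₅ = 3·11·14 = 462.
Length 3: A₁..A₃: k=1: 0+720+19·20·3=1860; k=2: 4560+0+19·12·3=5244 → min 1860 | A₂..A₄: k=2: 0+396+20·12·11=3036; k=3: 720+0+20·3·11=1380 → min 1380 | A₃..A₅: k=3: 0+462+12·3·14=966; k=4: 396+0+12·11·14=2244 → min 966.
Length 4: A₁..A₄: k=1: 0+1380+19·20·11=5560; k=2: 4560+396+19·12·11=7464; k=3: 1860+0+19·3·11=2487 → min 2487 | A₂..A₅: k=2: 0+966+20·12·14=4326; k=3: 720+462+20·3·14=2022; k=4: 1380+0+20·11·14=4460 → min 2022.
Top-level splits: k=1: (A₁..A₁)·(A₂..A₅) → 0+2022+19·20·14 = 7342; k=2: (A₁..A₂)·(A₃..A₅) → 4560+966+19·12·14 = 8718; k=3: (A₁..A₃)·(A₄..A₅) → 1860+462+19·3·14 = 3120; k=4: (A₁..A₄)·(A₅..A₅) → 2487+0+19·11·14 = 5413.
Best split is after A₃, i.e. k = 3.

3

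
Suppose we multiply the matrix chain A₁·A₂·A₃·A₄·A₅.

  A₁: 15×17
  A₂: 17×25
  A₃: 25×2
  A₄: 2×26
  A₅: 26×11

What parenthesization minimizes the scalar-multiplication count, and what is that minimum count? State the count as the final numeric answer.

2262

Adjacent pairs: A₁A₂ = 15·17·25 = 6375; A₂A₃ = 17·25·2 = 850; A₃A₄ = 25·2·26 = 1300; A₄A₅ = 2·26·11 = 572.
Length 3: A₁..A₃: k=1: 0+850+15·17·2=1360; k=2: 6375+0+15·25·2=7125 → min 1360 | A₂..A₄: k=2: 0+1300+17·25·26=12350; k=3: 850+0+17·2·26=1734 → min 1734 | A₃..A₅: k=3: 0+572+25·2·11=1122; k=4: 1300+0+25·26·11=8450 → min 1122.
Length 4: A₁..A₄: k=1: 0+1734+15·17·26=8364; k=2: 6375+1300+15·25·26=17425; k=3: 1360+0+15·2·26=2140 → min 2140 | A₂..A₅: k=2: 0+1122+17·25·11=5797; k=3: 850+572+17·2·11=1796; k=4: 1734+0+17·26·11=6596 → min 1796.
Length 5: A₁..A₅: k=1: 0+1796+15·17·11=4601; k=2: 6375+1122+15·25·11=11622; k=3: 1360+572+15·2·11=2262; k=4: 2140+0+15·26·11=6430 → min 2262.
Optimal parenthesization: ((A₁·(A₂·A₃))·(A₄·A₅)) with cost 2262.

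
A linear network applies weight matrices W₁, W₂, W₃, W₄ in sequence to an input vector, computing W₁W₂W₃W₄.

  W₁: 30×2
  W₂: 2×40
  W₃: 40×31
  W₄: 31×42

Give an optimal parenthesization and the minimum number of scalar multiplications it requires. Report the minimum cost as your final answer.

7604

Adjacent pairs: W₁W₂ = 30·2·40 = 2400; W₂W₃ = 2·40·31 = 2480; W₃W₄ = 40·31·42 = 52080.
Length 3: W₁..W₃: k=1: 0+2480+30·2·31=4340; k=2: 2400+0+30·40·31=39600 → min 4340 | W₂..W₄: k=2: 0+52080+2·40·42=55440; k=3: 2480+0+2·31·42=5084 → min 5084.
Length 4: W₁..W₄: k=1: 0+5084+30·2·42=7604; k=2: 2400+52080+30·40·42=104880; k=3: 4340+0+30·31·42=43400 → min 7604.
Optimal parenthesization: (W₁((W₂W₃)W₄)) with cost 7604.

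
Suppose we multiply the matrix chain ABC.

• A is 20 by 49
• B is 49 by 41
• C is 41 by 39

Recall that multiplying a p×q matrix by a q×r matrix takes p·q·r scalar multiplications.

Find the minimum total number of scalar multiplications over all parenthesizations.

Order (A(BC)): (BC): 49×41 by 41×39 → 49×39, cost 49·41·39 = 78351; (A(BC)): 20×49 by 49×39 → 20×39, cost 20·49·39 = 38220; cumulative 116571. Total 116571.
Order ((AB)C): (AB): 20×49 by 49×41 → 20×41, cost 20·49·41 = 40180; ((AB)C): 20×41 by 41×39 → 20×39, cost 20·41·39 = 31980; cumulative 72160. Total 72160.
Minimum: 72160.

72160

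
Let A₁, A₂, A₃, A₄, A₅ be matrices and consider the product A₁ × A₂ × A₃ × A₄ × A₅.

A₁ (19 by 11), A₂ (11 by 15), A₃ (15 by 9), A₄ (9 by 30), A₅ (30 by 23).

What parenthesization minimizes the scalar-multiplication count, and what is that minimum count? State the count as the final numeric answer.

Adjacent pairs: A₁A₂ = 19·11·15 = 3135; A₂A₃ = 11·15·9 = 1485; A₃A₄ = 15·9·30 = 4050; A₄A₅ = 9·30·23 = 6210.
Length 3: A₁..A₃: k=1: 0+1485+19·11·9=3366; k=2: 3135+0+19·15·9=5700 → min 3366 | A₂..A₄: k=2: 0+4050+11·15·30=9000; k=3: 1485+0+11·9·30=4455 → min 4455 | A₃..A₅: k=3: 0+6210+15·9·23=9315; k=4: 4050+0+15·30·23=14400 → min 9315.
Length 4: A₁..A₄: k=1: 0+4455+19·11·30=10725; k=2: 3135+4050+19·15·30=15735; k=3: 3366+0+19·9·30=8496 → min 8496 | A₂..A₅: k=2: 0+9315+11·15·23=13110; k=3: 1485+6210+11·9·23=9972; k=4: 4455+0+11·30·23=12045 → min 9972.
Length 5: A₁..A₅: k=1: 0+9972+19·11·23=14779; k=2: 3135+9315+19·15·23=19005; k=3: 3366+6210+19·9·23=13509; k=4: 8496+0+19·30·23=21606 → min 13509.
Optimal parenthesization: ((A₁ × (A₂ × A₃)) × (A₄ × A₅)) with cost 13509.

13509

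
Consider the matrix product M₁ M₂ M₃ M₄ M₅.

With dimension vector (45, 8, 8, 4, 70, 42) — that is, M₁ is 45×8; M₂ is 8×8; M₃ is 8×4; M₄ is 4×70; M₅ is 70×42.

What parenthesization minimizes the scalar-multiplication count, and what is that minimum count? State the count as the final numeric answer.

Adjacent pairs: M₁M₂ = 45·8·8 = 2880; M₂M₃ = 8·8·4 = 256; M₃M₄ = 8·4·70 = 2240; M₄M₅ = 4·70·42 = 11760.
Length 3: M₁..M₃: k=1: 0+256+45·8·4=1696; k=2: 2880+0+45·8·4=4320 → min 1696 | M₂..M₄: k=2: 0+2240+8·8·70=6720; k=3: 256+0+8·4·70=2496 → min 2496 | M₃..M₅: k=3: 0+11760+8·4·42=13104; k=4: 2240+0+8·70·42=25760 → min 13104.
Length 4: M₁..M₄: k=1: 0+2496+45·8·70=27696; k=2: 2880+2240+45·8·70=30320; k=3: 1696+0+45·4·70=14296 → min 14296 | M₂..M₅: k=2: 0+13104+8·8·42=15792; k=3: 256+11760+8·4·42=13360; k=4: 2496+0+8·70·42=26016 → min 13360.
Length 5: M₁..M₅: k=1: 0+13360+45·8·42=28480; k=2: 2880+13104+45·8·42=31104; k=3: 1696+11760+45·4·42=21016; k=4: 14296+0+45·70·42=146596 → min 21016.
Optimal parenthesization: ((M₁ (M₂ M₃)) (M₄ M₅)) with cost 21016.

21016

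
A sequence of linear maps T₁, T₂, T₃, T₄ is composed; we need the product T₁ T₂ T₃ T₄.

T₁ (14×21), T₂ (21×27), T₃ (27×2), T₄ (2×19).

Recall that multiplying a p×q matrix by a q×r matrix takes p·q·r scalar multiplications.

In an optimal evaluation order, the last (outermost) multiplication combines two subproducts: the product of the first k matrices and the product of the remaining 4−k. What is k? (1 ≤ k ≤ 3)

Adjacent pairs: T₁T₂ = 14·21·27 = 7938; T₂T₃ = 21·27·2 = 1134; T₃T₄ = 27·2·19 = 1026.
Length 3: T₁..T₃: k=1: 0+1134+14·21·2=1722; k=2: 7938+0+14·27·2=8694 → min 1722 | T₂..T₄: k=2: 0+1026+21·27·19=11799; k=3: 1134+0+21·2·19=1932 → min 1932.
Top-level splits: k=1: (T₁..T₁)·(T₂..T₄) → 0+1932+14·21·19 = 7518; k=2: (T₁..T₂)·(T₃..T₄) → 7938+1026+14·27·19 = 16146; k=3: (T₁..T₃)·(T₄..T₄) → 1722+0+14·2·19 = 2254.
Best split is after T₃, i.e. k = 3.

3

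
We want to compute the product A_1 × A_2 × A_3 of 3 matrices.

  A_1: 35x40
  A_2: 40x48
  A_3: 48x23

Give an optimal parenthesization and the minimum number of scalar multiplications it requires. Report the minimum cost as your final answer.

76360

(A_1 × (A_2 × A_3)): cost 76360.
((A_1 × A_2) × A_3): cost 105840.
Optimal: (A_1 × (A_2 × A_3)) with cost 76360.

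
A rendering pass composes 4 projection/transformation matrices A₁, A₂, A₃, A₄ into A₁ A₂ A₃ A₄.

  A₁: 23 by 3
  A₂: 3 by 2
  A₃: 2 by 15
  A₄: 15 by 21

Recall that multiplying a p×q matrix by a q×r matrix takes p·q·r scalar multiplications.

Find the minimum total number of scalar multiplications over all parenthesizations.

Adjacent pairs: A₁A₂ = 23·3·2 = 138; A₂A₃ = 3·2·15 = 90; A₃A₄ = 2·15·21 = 630.
Length 3: A₁..A₃: k=1: 0+90+23·3·15=1125; k=2: 138+0+23·2·15=828 → min 828 | A₂..A₄: k=2: 0+630+3·2·21=756; k=3: 90+0+3·15·21=1035 → min 756.
Length 4: A₁..A₄: k=1: 0+756+23·3·21=2205; k=2: 138+630+23·2·21=1734; k=3: 828+0+23·15·21=8073 → min 1734.
Optimal order: ((A₁ A₂) (A₃ A₄)) with cost 1734.

1734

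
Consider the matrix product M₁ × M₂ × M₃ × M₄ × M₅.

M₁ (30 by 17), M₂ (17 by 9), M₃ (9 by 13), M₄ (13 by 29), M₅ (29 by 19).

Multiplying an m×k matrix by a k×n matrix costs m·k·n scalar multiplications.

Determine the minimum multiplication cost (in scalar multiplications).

Adjacent pairs: M₁M₂ = 30·17·9 = 4590; M₂M₃ = 17·9·13 = 1989; M₃M₄ = 9·13·29 = 3393; M₄M₅ = 13·29·19 = 7163.
Length 3: M₁..M₃: k=1: 0+1989+30·17·13=8619; k=2: 4590+0+30·9·13=8100 → min 8100 | M₂..M₄: k=2: 0+3393+17·9·29=7830; k=3: 1989+0+17·13·29=8398 → min 7830 | M₃..M₅: k=3: 0+7163+9·13·19=9386; k=4: 3393+0+9·29·19=8352 → min 8352.
Length 4: M₁..M₄: k=1: 0+7830+30·17·29=22620; k=2: 4590+3393+30·9·29=15813; k=3: 8100+0+30·13·29=19410 → min 15813 | M₂..M₅: k=2: 0+8352+17·9·19=11259; k=3: 1989+7163+17·13·19=13351; k=4: 7830+0+17·29·19=17197 → min 11259.
Length 5: M₁..M₅: k=1: 0+11259+30·17·19=20949; k=2: 4590+8352+30·9·19=18072; k=3: 8100+7163+30·13·19=22673; k=4: 15813+0+30·29·19=32343 → min 18072.
Optimal order: ((M₁ × M₂) × ((M₃ × M₄) × M₅)) with cost 18072.

18072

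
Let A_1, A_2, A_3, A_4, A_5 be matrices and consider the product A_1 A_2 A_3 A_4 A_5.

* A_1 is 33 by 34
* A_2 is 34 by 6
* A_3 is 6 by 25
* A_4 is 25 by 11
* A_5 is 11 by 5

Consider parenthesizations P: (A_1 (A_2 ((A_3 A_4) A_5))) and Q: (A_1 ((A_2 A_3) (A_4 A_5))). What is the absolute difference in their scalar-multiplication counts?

Order P = (A_1 (A_2 ((A_3 A_4) A_5))): (A_3 A_4): 6×25 by 25×11 → 6×11, cost 6·25·11 = 1650; ((A_3 A_4) A_5): 6×11 by 11×5 → 6×5, cost 6·11·5 = 330; cumulative 1980; (A_2 ((A_3 A_4) A_5)): 34×6 by 6×5 → 34×5, cost 34·6·5 = 1020; cumulative 3000; (A_1 (A_2 ((A_3 A_4) A_5))): 33×34 by 34×5 → 33×5, cost 33·34·5 = 5610; cumulative 8610. Total 8610.
Order Q = (A_1 ((A_2 A_3) (A_4 A_5))): (A_2 A_3): 34×6 by 6×25 → 34×25, cost 34·6·25 = 5100; (A_4 A_5): 25×11 by 11×5 → 25×5, cost 25·11·5 = 1375; ((A_2 A_3) (A_4 A_5)): 34×25 by 25×5 → 34×5, cost 34·25·5 = 4250; cumulative 10725; (A_1 ((A_2 A_3) (A_4 A_5))): 33×34 by 34×5 → 33×5, cost 33·34·5 = 5610; cumulative 16335. Total 16335.
Difference: |8610 − 16335| = 7725.

7725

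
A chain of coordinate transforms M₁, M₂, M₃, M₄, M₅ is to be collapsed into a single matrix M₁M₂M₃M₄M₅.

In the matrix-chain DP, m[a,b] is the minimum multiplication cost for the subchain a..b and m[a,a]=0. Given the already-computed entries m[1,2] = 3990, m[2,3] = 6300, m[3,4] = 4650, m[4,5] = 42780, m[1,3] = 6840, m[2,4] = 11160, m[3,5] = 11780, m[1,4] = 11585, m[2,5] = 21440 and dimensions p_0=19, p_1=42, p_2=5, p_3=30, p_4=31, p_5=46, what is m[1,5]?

20140

m[1,5] = min over k∈[1,4] of m[1,k]+m[k+1,5]+p_{0}·p_k·p_{5}.
k=1: 0 + 21440 + 19·42·46 = 58148; k=2: 3990 + 11780 + 19·5·46 = 20140; k=3: 6840 + 42780 + 19·30·46 = 75840; k=4: 11585 + 0 + 19·31·46 = 38679.
Minimum: 20140 at k=2.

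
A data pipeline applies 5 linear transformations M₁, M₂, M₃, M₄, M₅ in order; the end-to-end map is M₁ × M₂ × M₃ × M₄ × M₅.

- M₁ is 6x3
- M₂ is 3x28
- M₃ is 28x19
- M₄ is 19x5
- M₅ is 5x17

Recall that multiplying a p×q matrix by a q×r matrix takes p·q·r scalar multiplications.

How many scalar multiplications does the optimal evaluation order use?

2442

Adjacent pairs: M₁M₂ = 6·3·28 = 504; M₂M₃ = 3·28·19 = 1596; M₃M₄ = 28·19·5 = 2660; M₄M₅ = 19·5·17 = 1615.
Length 3: M₁..M₃: k=1: 0+1596+6·3·19=1938; k=2: 504+0+6·28·19=3696 → min 1938 | M₂..M₄: k=2: 0+2660+3·28·5=3080; k=3: 1596+0+3·19·5=1881 → min 1881 | M₃..M₅: k=3: 0+1615+28·19·17=10659; k=4: 2660+0+28·5·17=5040 → min 5040.
Length 4: M₁..M₄: k=1: 0+1881+6·3·5=1971; k=2: 504+2660+6·28·5=4004; k=3: 1938+0+6·19·5=2508 → min 1971 | M₂..M₅: k=2: 0+5040+3·28·17=6468; k=3: 1596+1615+3·19·17=4180; k=4: 1881+0+3·5·17=2136 → min 2136.
Length 5: M₁..M₅: k=1: 0+2136+6·3·17=2442; k=2: 504+5040+6·28·17=8400; k=3: 1938+1615+6·19·17=5491; k=4: 1971+0+6·5·17=2481 → min 2442.
Optimal order: (M₁ × (((M₂ × M₃) × M₄) × M₅)) with cost 2442.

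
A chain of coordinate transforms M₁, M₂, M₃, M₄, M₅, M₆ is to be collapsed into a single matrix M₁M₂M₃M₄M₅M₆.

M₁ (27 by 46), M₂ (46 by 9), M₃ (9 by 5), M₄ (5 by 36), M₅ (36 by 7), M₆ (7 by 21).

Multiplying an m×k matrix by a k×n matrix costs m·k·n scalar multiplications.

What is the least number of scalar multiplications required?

13110

Adjacent pairs: M₁M₂ = 27·46·9 = 11178; M₂M₃ = 46·9·5 = 2070; M₃M₄ = 9·5·36 = 1620; M₄M₅ = 5·36·7 = 1260; M₅M₆ = 36·7·21 = 5292.
Length 3: M₁..M₃: k=1: 0+2070+27·46·5=8280; k=2: 11178+0+27·9·5=12393 → min 8280 | M₂..M₄: k=2: 0+1620+46·9·36=16524; k=3: 2070+0+46·5·36=10350 → min 10350 | M₃..M₅: k=3: 0+1260+9·5·7=1575; k=4: 1620+0+9·36·7=3888 → min 1575 | M₄..M₆: k=4: 0+5292+5·36·21=9072; k=5: 1260+0+5·7·21=1995 → min 1995.
Length 4: M₁..M₄: k=1: 0+10350+27·46·36=55062; k=2: 11178+1620+27·9·36=21546; k=3: 8280+0+27·5·36=13140 → min 13140 | M₂..M₅: k=2: 0+1575+46·9·7=4473; k=3: 2070+1260+46·5·7=4940; k=4: 10350+0+46·36·7=21942 → min 4473 | M₃..M₆: k=3: 0+1995+9·5·21=2940; k=4: 1620+5292+9·36·21=13716; k=5: 1575+0+9·7·21=2898 → min 2898.
Length 5: M₁..M₅: k=1: 0+4473+27·46·7=13167; k=2: 11178+1575+27·9·7=14454; k=3: 8280+1260+27·5·7=10485; k=4: 13140+0+27·36·7=19944 → min 10485 | M₂..M₆: k=2: 0+2898+46·9·21=11592; k=3: 2070+1995+46·5·21=8895; k=4: 10350+5292+46·36·21=50418; k=5: 4473+0+46·7·21=11235 → min 8895.
Length 6: M₁..M₆: k=1: 0+8895+27·46·21=34977; k=2: 11178+2898+27·9·21=19179; k=3: 8280+1995+27·5·21=13110; k=4: 13140+5292+27·36·21=38844; k=5: 10485+0+27·7·21=14454 → min 13110.
Optimal order: ((M₁(M₂M₃))((M₄M₅)M₆)) with cost 13110.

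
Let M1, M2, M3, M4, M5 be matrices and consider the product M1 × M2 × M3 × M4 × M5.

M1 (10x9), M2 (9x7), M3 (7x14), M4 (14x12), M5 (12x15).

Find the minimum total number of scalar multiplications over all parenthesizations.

4116

Adjacent pairs: M1M2 = 10·9·7 = 630; M2M3 = 9·7·14 = 882; M3M4 = 7·14·12 = 1176; M4M5 = 14·12·15 = 2520.
Length 3: M1..M3: k=1: 0+882+10·9·14=2142; k=2: 630+0+10·7·14=1610 → min 1610 | M2..M4: k=2: 0+1176+9·7·12=1932; k=3: 882+0+9·14·12=2394 → min 1932 | M3..M5: k=3: 0+2520+7·14·15=3990; k=4: 1176+0+7·12·15=2436 → min 2436.
Length 4: M1..M4: k=1: 0+1932+10·9·12=3012; k=2: 630+1176+10·7·12=2646; k=3: 1610+0+10·14·12=3290 → min 2646 | M2..M5: k=2: 0+2436+9·7·15=3381; k=3: 882+2520+9·14·15=5292; k=4: 1932+0+9·12·15=3552 → min 3381.
Length 5: M1..M5: k=1: 0+3381+10·9·15=4731; k=2: 630+2436+10·7·15=4116; k=3: 1610+2520+10·14·15=6230; k=4: 2646+0+10·12·15=4446 → min 4116.
Optimal order: ((M1 × M2) × ((M3 × M4) × M5)) with cost 4116.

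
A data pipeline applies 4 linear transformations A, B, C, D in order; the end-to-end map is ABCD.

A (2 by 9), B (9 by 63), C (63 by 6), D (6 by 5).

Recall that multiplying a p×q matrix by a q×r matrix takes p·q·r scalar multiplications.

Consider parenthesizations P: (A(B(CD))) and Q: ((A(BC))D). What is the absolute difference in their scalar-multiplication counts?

1245

Order P = (A(B(CD))): (CD): 63×6 by 6×5 → 63×5, cost 63·6·5 = 1890; (B(CD)): 9×63 by 63×5 → 9×5, cost 9·63·5 = 2835; cumulative 4725; (A(B(CD))): 2×9 by 9×5 → 2×5, cost 2·9·5 = 90; cumulative 4815. Total 4815.
Order Q = ((A(BC))D): (BC): 9×63 by 63×6 → 9×6, cost 9·63·6 = 3402; (A(BC)): 2×9 by 9×6 → 2×6, cost 2·9·6 = 108; cumulative 3510; ((A(BC))D): 2×6 by 6×5 → 2×5, cost 2·6·5 = 60; cumulative 3570. Total 3570.
Difference: |4815 − 3570| = 1245.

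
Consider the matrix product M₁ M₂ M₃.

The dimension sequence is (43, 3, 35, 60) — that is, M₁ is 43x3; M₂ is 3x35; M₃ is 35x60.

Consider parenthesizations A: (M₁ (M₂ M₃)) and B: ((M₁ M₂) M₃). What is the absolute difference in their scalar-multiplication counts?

80775

Order A = (M₁ (M₂ M₃)): (M₂ M₃): 3×35 by 35×60 → 3×60, cost 3·35·60 = 6300; (M₁ (M₂ M₃)): 43×3 by 3×60 → 43×60, cost 43·3·60 = 7740; cumulative 14040. Total 14040.
Order B = ((M₁ M₂) M₃): (M₁ M₂): 43×3 by 3×35 → 43×35, cost 43·3·35 = 4515; ((M₁ M₂) M₃): 43×35 by 35×60 → 43×60, cost 43·35·60 = 90300; cumulative 94815. Total 94815.
Difference: |14040 − 94815| = 80775.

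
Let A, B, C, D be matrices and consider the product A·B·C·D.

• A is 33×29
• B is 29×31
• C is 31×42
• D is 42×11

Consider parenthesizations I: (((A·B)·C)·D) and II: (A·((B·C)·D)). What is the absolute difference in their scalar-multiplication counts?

26196

Order I = (((A·B)·C)·D): (A·B): 33×29 by 29×31 → 33×31, cost 33·29·31 = 29667; ((A·B)·C): 33×31 by 31×42 → 33×42, cost 33·31·42 = 42966; cumulative 72633; (((A·B)·C)·D): 33×42 by 42×11 → 33×11, cost 33·42·11 = 15246; cumulative 87879. Total 87879.
Order II = (A·((B·C)·D)): (B·C): 29×31 by 31×42 → 29×42, cost 29·31·42 = 37758; ((B·C)·D): 29×42 by 42×11 → 29×11, cost 29·42·11 = 13398; cumulative 51156; (A·((B·C)·D)): 33×29 by 29×11 → 33×11, cost 33·29·11 = 10527; cumulative 61683. Total 61683.
Difference: |87879 − 61683| = 26196.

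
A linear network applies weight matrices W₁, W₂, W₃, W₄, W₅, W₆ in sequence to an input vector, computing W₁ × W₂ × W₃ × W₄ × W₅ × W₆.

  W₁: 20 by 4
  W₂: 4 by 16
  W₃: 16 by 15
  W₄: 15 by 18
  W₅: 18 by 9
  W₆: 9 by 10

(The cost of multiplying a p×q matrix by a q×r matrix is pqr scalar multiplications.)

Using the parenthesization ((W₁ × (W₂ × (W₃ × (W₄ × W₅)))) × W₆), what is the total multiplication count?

7686

(W₄ × W₅): 15×18 by 18×9 → 15×9, cost 15·18·9 = 2430
(W₃ × (W₄ × W₅)): 16×15 by 15×9 → 16×9, cost 16·15·9 = 2160; cumulative 4590
(W₂ × (W₃ × (W₄ × W₅))): 4×16 by 16×9 → 4×9, cost 4·16·9 = 576; cumulative 5166
(W₁ × (W₂ × (W₃ × (W₄ × W₅)))): 20×4 by 4×9 → 20×9, cost 20·4·9 = 720; cumulative 5886
((W₁ × (W₂ × (W₃ × (W₄ × W₅)))) × W₆): 20×9 by 9×10 → 20×10, cost 20·9·10 = 1800; cumulative 7686
Total: 7686 scalar multiplications.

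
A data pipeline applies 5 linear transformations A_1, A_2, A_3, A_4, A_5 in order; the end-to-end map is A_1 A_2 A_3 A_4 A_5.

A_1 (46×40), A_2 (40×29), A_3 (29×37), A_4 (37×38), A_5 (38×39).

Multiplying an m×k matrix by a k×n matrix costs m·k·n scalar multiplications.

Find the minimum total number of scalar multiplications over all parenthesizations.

Adjacent pairs: A_1A_2 = 46·40·29 = 53360; A_2A_3 = 40·29·37 = 42920; A_3A_4 = 29·37·38 = 40774; A_4A_5 = 37·38·39 = 54834.
Length 3: A_1..A_3: k=1: 0+42920+46·40·37=111000; k=2: 53360+0+46·29·37=102718 → min 102718 | A_2..A_4: k=2: 0+40774+40·29·38=84854; k=3: 42920+0+40·37·38=99160 → min 84854 | A_3..A_5: k=3: 0+54834+29·37·39=96681; k=4: 40774+0+29·38·39=83752 → min 83752.
Length 4: A_1..A_4: k=1: 0+84854+46·40·38=154774; k=2: 53360+40774+46·29·38=144826; k=3: 102718+0+46·37·38=167394 → min 144826 | A_2..A_5: k=2: 0+83752+40·29·39=128992; k=3: 42920+54834+40·37·39=155474; k=4: 84854+0+40·38·39=144134 → min 128992.
Length 5: A_1..A_5: k=1: 0+128992+46·40·39=200752; k=2: 53360+83752+46·29·39=189138; k=3: 102718+54834+46·37·39=223930; k=4: 144826+0+46·38·39=212998 → min 189138.
Optimal order: ((A_1 A_2) ((A_3 A_4) A_5)) with cost 189138.

189138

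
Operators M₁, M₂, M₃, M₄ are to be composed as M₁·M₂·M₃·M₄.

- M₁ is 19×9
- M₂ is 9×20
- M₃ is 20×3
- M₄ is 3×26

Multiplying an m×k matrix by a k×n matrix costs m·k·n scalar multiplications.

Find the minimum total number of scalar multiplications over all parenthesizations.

2535

Adjacent pairs: M₁M₂ = 19·9·20 = 3420; M₂M₃ = 9·20·3 = 540; M₃M₄ = 20·3·26 = 1560.
Length 3: M₁..M₃: k=1: 0+540+19·9·3=1053; k=2: 3420+0+19·20·3=4560 → min 1053 | M₂..M₄: k=2: 0+1560+9·20·26=6240; k=3: 540+0+9·3·26=1242 → min 1242.
Length 4: M₁..M₄: k=1: 0+1242+19·9·26=5688; k=2: 3420+1560+19·20·26=14860; k=3: 1053+0+19·3·26=2535 → min 2535.
Optimal order: ((M₁·(M₂·M₃))·M₄) with cost 2535.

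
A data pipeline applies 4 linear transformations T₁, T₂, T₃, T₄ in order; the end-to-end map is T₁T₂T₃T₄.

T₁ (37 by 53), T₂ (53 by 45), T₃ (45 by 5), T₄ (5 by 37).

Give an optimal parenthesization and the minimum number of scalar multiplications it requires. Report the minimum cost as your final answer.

Adjacent pairs: T₁T₂ = 37·53·45 = 88245; T₂T₃ = 53·45·5 = 11925; T₃T₄ = 45·5·37 = 8325.
Length 3: T₁..T₃: k=1: 0+11925+37·53·5=21730; k=2: 88245+0+37·45·5=96570 → min 21730 | T₂..T₄: k=2: 0+8325+53·45·37=96570; k=3: 11925+0+53·5·37=21730 → min 21730.
Length 4: T₁..T₄: k=1: 0+21730+37·53·37=94287; k=2: 88245+8325+37·45·37=158175; k=3: 21730+0+37·5·37=28575 → min 28575.
Optimal parenthesization: ((T₁(T₂T₃))T₄) with cost 28575.

28575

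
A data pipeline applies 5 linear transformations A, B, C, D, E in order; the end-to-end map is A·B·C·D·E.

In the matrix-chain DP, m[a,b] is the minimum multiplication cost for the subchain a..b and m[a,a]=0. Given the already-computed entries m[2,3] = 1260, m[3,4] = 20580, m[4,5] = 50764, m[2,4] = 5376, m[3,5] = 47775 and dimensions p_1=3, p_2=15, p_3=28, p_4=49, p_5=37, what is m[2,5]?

m[2,5] = min over k∈[2,4] of m[2,k]+m[k+1,5]+p_{1}·p_k·p_{5}.
k=2: 0 + 47775 + 3·15·37 = 49440; k=3: 1260 + 50764 + 3·28·37 = 55132; k=4: 5376 + 0 + 3·49·37 = 10815.
Minimum: 10815 at k=4.

10815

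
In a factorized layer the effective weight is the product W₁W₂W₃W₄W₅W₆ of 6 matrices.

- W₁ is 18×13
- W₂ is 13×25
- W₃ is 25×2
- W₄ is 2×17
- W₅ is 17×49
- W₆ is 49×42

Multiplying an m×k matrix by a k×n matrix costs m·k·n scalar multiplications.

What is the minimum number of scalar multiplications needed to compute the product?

8412

Adjacent pairs: W₁W₂ = 18·13·25 = 5850; W₂W₃ = 13·25·2 = 650; W₃W₄ = 25·2·17 = 850; W₄W₅ = 2·17·49 = 1666; W₅W₆ = 17·49·42 = 34986.
Length 3: W₁..W₃: k=1: 0+650+18·13·2=1118; k=2: 5850+0+18·25·2=6750 → min 1118 | W₂..W₄: k=2: 0+850+13·25·17=6375; k=3: 650+0+13·2·17=1092 → min 1092 | W₃..W₅: k=3: 0+1666+25·2·49=4116; k=4: 850+0+25·17·49=21675 → min 4116 | W₄..W₆: k=4: 0+34986+2·17·42=36414; k=5: 1666+0+2·49·42=5782 → min 5782.
Length 4: W₁..W₄: k=1: 0+1092+18·13·17=5070; k=2: 5850+850+18·25·17=14350; k=3: 1118+0+18·2·17=1730 → min 1730 | W₂..W₅: k=2: 0+4116+13·25·49=20041; k=3: 650+1666+13·2·49=3590; k=4: 1092+0+13·17·49=11921 → min 3590 | W₃..W₆: k=3: 0+5782+25·2·42=7882; k=4: 850+34986+25·17·42=53686; k=5: 4116+0+25·49·42=55566 → min 7882.
Length 5: W₁..W₅: k=1: 0+3590+18·13·49=15056; k=2: 5850+4116+18·25·49=32016; k=3: 1118+1666+18·2·49=4548; k=4: 1730+0+18·17·49=16724 → min 4548 | W₂..W₆: k=2: 0+7882+13·25·42=21532; k=3: 650+5782+13·2·42=7524; k=4: 1092+34986+13·17·42=45360; k=5: 3590+0+13·49·42=30344 → min 7524.
Length 6: W₁..W₆: k=1: 0+7524+18·13·42=17352; k=2: 5850+7882+18·25·42=32632; k=3: 1118+5782+18·2·42=8412; k=4: 1730+34986+18·17·42=49568; k=5: 4548+0+18·49·42=41592 → min 8412.
Optimal order: ((W₁(W₂W₃))((W₄W₅)W₆)) with cost 8412.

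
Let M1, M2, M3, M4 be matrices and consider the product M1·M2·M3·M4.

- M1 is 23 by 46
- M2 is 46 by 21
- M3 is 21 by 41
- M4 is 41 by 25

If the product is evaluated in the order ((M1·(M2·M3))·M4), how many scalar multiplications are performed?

106559

(M2·M3): 46×21 by 21×41 → 46×41, cost 46·21·41 = 39606
(M1·(M2·M3)): 23×46 by 46×41 → 23×41, cost 23·46·41 = 43378; cumulative 82984
((M1·(M2·M3))·M4): 23×41 by 41×25 → 23×25, cost 23·41·25 = 23575; cumulative 106559
Total: 106559 scalar multiplications.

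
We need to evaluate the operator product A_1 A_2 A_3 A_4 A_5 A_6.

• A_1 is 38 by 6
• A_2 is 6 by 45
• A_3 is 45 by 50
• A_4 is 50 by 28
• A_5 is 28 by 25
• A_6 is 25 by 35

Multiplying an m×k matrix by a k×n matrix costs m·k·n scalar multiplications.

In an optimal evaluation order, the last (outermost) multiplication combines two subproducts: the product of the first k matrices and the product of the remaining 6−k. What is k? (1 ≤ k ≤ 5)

1

Adjacent pairs: A_1A_2 = 38·6·45 = 10260; A_2A_3 = 6·45·50 = 13500; A_3A_4 = 45·50·28 = 63000; A_4A_5 = 50·28·25 = 35000; A_5A_6 = 28·25·35 = 24500.
Length 3: A_1..A_3: k=1: 0+13500+38·6·50=24900; k=2: 10260+0+38·45·50=95760 → min 24900 | A_2..A_4: k=2: 0+63000+6·45·28=70560; k=3: 13500+0+6·50·28=21900 → min 21900 | A_3..A_5: k=3: 0+35000+45·50·25=91250; k=4: 63000+0+45·28·25=94500 → min 91250 | A_4..A_6: k=4: 0+24500+50·28·35=73500; k=5: 35000+0+50·25·35=78750 → min 73500.
Length 4: A_1..A_4: k=1: 0+21900+38·6·28=28284; k=2: 10260+63000+38·45·28=121140; k=3: 24900+0+38·50·28=78100 → min 28284 | A_2..A_5: k=2: 0+91250+6·45·25=98000; k=3: 13500+35000+6·50·25=56000; k=4: 21900+0+6·28·25=26100 → min 26100 | A_3..A_6: k=3: 0+73500+45·50·35=152250; k=4: 63000+24500+45·28·35=131600; k=5: 91250+0+45·25·35=130625 → min 130625.
Length 5: A_1..A_5: k=1: 0+26100+38·6·25=31800; k=2: 10260+91250+38·45·25=144260; k=3: 24900+35000+38·50·25=107400; k=4: 28284+0+38·28·25=54884 → min 31800 | A_2..A_6: k=2: 0+130625+6·45·35=140075; k=3: 13500+73500+6·50·35=97500; k=4: 21900+24500+6·28·35=52280; k=5: 26100+0+6·25·35=31350 → min 31350.
Top-level splits: k=1: (A_1..A_1)·(A_2..A_6) → 0+31350+38·6·35 = 39330; k=2: (A_1..A_2)·(A_3..A_6) → 10260+130625+38·45·35 = 200735; k=3: (A_1..A_3)·(A_4..A_6) → 24900+73500+38·50·35 = 164900; k=4: (A_1..A_4)·(A_5..A_6) → 28284+24500+38·28·35 = 90024; k=5: (A_1..A_5)·(A_6..A_6) → 31800+0+38·25·35 = 65050.
Best split is after A_1, i.e. k = 1.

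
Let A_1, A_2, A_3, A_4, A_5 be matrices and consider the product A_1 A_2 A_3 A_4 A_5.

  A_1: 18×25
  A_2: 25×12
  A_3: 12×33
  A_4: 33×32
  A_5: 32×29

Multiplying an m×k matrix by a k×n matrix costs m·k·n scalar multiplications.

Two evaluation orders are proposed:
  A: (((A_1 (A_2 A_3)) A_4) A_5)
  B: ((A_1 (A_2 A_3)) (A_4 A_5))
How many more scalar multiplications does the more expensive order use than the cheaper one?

Order A = (((A_1 (A_2 A_3)) A_4) A_5): (A_2 A_3): 25×12 by 12×33 → 25×33, cost 25·12·33 = 9900; (A_1 (A_2 A_3)): 18×25 by 25×33 → 18×33, cost 18·25·33 = 14850; cumulative 24750; ((A_1 (A_2 A_3)) A_4): 18×33 by 33×32 → 18×32, cost 18·33·32 = 19008; cumulative 43758; (((A_1 (A_2 A_3)) A_4) A_5): 18×32 by 32×29 → 18×29, cost 18·32·29 = 16704; cumulative 60462. Total 60462.
Order B = ((A_1 (A_2 A_3)) (A_4 A_5)): (A_2 A_3): 25×12 by 12×33 → 25×33, cost 25·12·33 = 9900; (A_1 (A_2 A_3)): 18×25 by 25×33 → 18×33, cost 18·25·33 = 14850; cumulative 24750; (A_4 A_5): 33×32 by 32×29 → 33×29, cost 33·32·29 = 30624; ((A_1 (A_2 A_3)) (A_4 A_5)): 18×33 by 33×29 → 18×29, cost 18·33·29 = 17226; cumulative 72600. Total 72600.
Difference: |60462 − 72600| = 12138.

12138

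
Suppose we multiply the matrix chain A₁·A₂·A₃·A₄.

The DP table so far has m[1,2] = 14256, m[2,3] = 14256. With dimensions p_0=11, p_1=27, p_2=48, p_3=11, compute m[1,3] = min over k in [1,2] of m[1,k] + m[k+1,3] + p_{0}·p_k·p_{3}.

m[1,3] = min over k∈[1,2] of m[1,k]+m[k+1,3]+p_{0}·p_k·p_{3}.
k=1: 0 + 14256 + 11·27·11 = 17523; k=2: 14256 + 0 + 11·48·11 = 20064.
Minimum: 17523 at k=1.

17523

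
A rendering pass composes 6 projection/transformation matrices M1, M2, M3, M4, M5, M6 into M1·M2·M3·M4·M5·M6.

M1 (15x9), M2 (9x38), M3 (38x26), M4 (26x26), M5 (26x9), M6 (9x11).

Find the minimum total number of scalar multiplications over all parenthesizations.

19458

Adjacent pairs: M1M2 = 15·9·38 = 5130; M2M3 = 9·38·26 = 8892; M3M4 = 38·26·26 = 25688; M4M5 = 26·26·9 = 6084; M5M6 = 26·9·11 = 2574.
Length 3: M1..M3: k=1: 0+8892+15·9·26=12402; k=2: 5130+0+15·38·26=19950 → min 12402 | M2..M4: k=2: 0+25688+9·38·26=34580; k=3: 8892+0+9·26·26=14976 → min 14976 | M3..M5: k=3: 0+6084+38·26·9=14976; k=4: 25688+0+38·26·9=34580 → min 14976 | M4..M6: k=4: 0+2574+26·26·11=10010; k=5: 6084+0+26·9·11=8658 → min 8658.
Length 4: M1..M4: k=1: 0+14976+15·9·26=18486; k=2: 5130+25688+15·38·26=45638; k=3: 12402+0+15·26·26=22542 → min 18486 | M2..M5: k=2: 0+14976+9·38·9=18054; k=3: 8892+6084+9·26·9=17082; k=4: 14976+0+9·26·9=17082 → min 17082 | M3..M6: k=3: 0+8658+38·26·11=19526; k=4: 25688+2574+38·26·11=39130; k=5: 14976+0+38·9·11=18738 → min 18738.
Length 5: M1..M5: k=1: 0+17082+15·9·9=18297; k=2: 5130+14976+15·38·9=25236; k=3: 12402+6084+15·26·9=21996; k=4: 18486+0+15·26·9=21996 → min 18297 | M2..M6: k=2: 0+18738+9·38·11=22500; k=3: 8892+8658+9·26·11=20124; k=4: 14976+2574+9·26·11=20124; k=5: 17082+0+9·9·11=17973 → min 17973.
Length 6: M1..M6: k=1: 0+17973+15·9·11=19458; k=2: 5130+18738+15·38·11=30138; k=3: 12402+8658+15·26·11=25350; k=4: 18486+2574+15·26·11=25350; k=5: 18297+0+15·9·11=19782 → min 19458.
Optimal order: (M1·(((M2·M3)·(M4·M5))·M6)) with cost 19458.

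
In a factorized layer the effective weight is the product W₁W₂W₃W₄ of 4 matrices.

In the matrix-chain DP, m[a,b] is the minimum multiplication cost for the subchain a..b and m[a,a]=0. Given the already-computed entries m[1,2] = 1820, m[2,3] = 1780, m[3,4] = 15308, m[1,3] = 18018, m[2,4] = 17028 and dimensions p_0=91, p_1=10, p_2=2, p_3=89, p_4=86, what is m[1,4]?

m[1,4] = min over k∈[1,3] of m[1,k]+m[k+1,4]+p_{0}·p_k·p_{4}.
k=1: 0 + 17028 + 91·10·86 = 95288; k=2: 1820 + 15308 + 91·2·86 = 32780; k=3: 18018 + 0 + 91·89·86 = 714532.
Minimum: 32780 at k=2.

32780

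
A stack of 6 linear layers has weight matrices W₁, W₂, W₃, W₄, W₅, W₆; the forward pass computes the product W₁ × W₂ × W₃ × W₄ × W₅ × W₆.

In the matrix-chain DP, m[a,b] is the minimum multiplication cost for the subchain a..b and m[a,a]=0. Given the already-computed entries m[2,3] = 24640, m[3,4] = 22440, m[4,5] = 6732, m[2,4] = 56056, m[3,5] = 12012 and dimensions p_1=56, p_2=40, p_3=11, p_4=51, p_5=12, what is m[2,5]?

m[2,5] = min over k∈[2,4] of m[2,k]+m[k+1,5]+p_{1}·p_k·p_{5}.
k=2: 0 + 12012 + 56·40·12 = 38892; k=3: 24640 + 6732 + 56·11·12 = 38764; k=4: 56056 + 0 + 56·51·12 = 90328.
Minimum: 38764 at k=3.

38764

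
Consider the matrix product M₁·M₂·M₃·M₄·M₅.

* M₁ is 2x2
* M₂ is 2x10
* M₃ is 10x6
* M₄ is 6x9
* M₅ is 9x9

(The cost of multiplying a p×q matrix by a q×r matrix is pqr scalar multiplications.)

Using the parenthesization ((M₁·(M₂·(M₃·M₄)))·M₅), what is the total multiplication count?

(M₃·M₄): 10×6 by 6×9 → 10×9, cost 10·6·9 = 540
(M₂·(M₃·M₄)): 2×10 by 10×9 → 2×9, cost 2·10·9 = 180; cumulative 720
(M₁·(M₂·(M₃·M₄))): 2×2 by 2×9 → 2×9, cost 2·2·9 = 36; cumulative 756
((M₁·(M₂·(M₃·M₄)))·M₅): 2×9 by 9×9 → 2×9, cost 2·9·9 = 162; cumulative 918
Total: 918 scalar multiplications.

918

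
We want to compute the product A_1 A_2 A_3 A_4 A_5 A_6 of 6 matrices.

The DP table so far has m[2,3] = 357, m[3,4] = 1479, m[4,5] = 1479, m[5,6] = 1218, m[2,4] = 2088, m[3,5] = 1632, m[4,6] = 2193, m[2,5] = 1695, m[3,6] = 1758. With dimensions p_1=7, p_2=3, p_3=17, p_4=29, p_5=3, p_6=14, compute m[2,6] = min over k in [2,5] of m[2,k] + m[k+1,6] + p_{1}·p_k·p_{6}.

1989

m[2,6] = min over k∈[2,5] of m[2,k]+m[k+1,6]+p_{1}·p_k·p_{6}.
k=2: 0 + 1758 + 7·3·14 = 2052; k=3: 357 + 2193 + 7·17·14 = 4216; k=4: 2088 + 1218 + 7·29·14 = 6148; k=5: 1695 + 0 + 7·3·14 = 1989.
Minimum: 1989 at k=5.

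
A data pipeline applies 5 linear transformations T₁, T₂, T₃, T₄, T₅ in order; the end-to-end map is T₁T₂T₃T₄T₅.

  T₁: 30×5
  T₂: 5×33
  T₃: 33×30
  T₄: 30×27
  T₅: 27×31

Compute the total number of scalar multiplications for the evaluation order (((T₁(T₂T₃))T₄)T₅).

58860

(T₂T₃): 5×33 by 33×30 → 5×30, cost 5·33·30 = 4950
(T₁(T₂T₃)): 30×5 by 5×30 → 30×30, cost 30·5·30 = 4500; cumulative 9450
((T₁(T₂T₃))T₄): 30×30 by 30×27 → 30×27, cost 30·30·27 = 24300; cumulative 33750
(((T₁(T₂T₃))T₄)T₅): 30×27 by 27×31 → 30×31, cost 30·27·31 = 25110; cumulative 58860
Total: 58860 scalar multiplications.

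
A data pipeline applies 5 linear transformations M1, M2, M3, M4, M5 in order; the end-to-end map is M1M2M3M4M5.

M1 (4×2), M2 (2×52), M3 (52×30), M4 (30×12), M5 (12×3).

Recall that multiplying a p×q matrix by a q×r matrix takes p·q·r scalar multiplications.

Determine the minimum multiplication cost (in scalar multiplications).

Adjacent pairs: M1M2 = 4·2·52 = 416; M2M3 = 2·52·30 = 3120; M3M4 = 52·30·12 = 18720; M4M5 = 30·12·3 = 1080.
Length 3: M1..M3: k=1: 0+3120+4·2·30=3360; k=2: 416+0+4·52·30=6656 → min 3360 | M2..M4: k=2: 0+18720+2·52·12=19968; k=3: 3120+0+2·30·12=3840 → min 3840 | M3..M5: k=3: 0+1080+52·30·3=5760; k=4: 18720+0+52·12·3=20592 → min 5760.
Length 4: M1..M4: k=1: 0+3840+4·2·12=3936; k=2: 416+18720+4·52·12=21632; k=3: 3360+0+4·30·12=4800 → min 3936 | M2..M5: k=2: 0+5760+2·52·3=6072; k=3: 3120+1080+2·30·3=4380; k=4: 3840+0+2·12·3=3912 → min 3912.
Length 5: M1..M5: k=1: 0+3912+4·2·3=3936; k=2: 416+5760+4·52·3=6800; k=3: 3360+1080+4·30·3=4800; k=4: 3936+0+4·12·3=4080 → min 3936.
Optimal order: (M1(((M2M3)M4)M5)) with cost 3936.

3936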